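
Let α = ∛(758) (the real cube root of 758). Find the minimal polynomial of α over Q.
m_α(x) = x^3 - 758

α satisfies α^3 = 758, so x^3 - 758 annihilates α. By the rational root test, a rational root p/q (in lowest terms) of x^3 - 758 would satisfy p^3 = 758 q^3, forcing q = 1 and p^3 = 758; but 758 is not a perfect cube, contradiction. A monic cubic over Q with no rational root is irreducible (any nontrivial factorization would include a linear factor). Hence x^3 - 758 is the minimal polynomial of α, and in particular [Q(α):Q] = 3.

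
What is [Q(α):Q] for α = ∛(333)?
[Q(α):Q] = 3

The minimal polynomial of α is x^3 - 333, irreducible over Q since 333 is not a perfect cube (so x^3 - 333 has no rational root). Hence [Q(α):Q] = deg(m_α) = 3.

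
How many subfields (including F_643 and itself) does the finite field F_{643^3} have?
F_{643^3} has 2 subfields

The subfields of F_{p^n} are exactly the fields F_{p^d} for d | n (each is the fixed field of the unique index-d subgroup of Gal(F_{p^n}/F_p) ≅ Z/nZ). The divisors of n = 3 are {1, 3}, giving 2 subfields: F_{643^1}, F_{643^3}.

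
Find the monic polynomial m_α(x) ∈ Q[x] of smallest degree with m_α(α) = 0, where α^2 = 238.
m_α(x) = x^2 - 238

α satisfies α^2 - 238 = 0, so x^2 - 238 annihilates α. Since d = 238 is squarefree and ≠ 1, it is not a perfect square in Q, so x^2 - 238 has no rational root and is therefore irreducible over Q (a degree-2 polynomial over a field is irreducible iff it has no root). Hence m_α(x) = x^2 - 238.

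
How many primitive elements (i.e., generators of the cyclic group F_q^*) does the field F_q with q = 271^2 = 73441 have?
There are φ(73440) = 18432 primitive elements

F_q^* is cyclic of order q - 1 = 73440. A cyclic group of order m has exactly φ(m) generators. Here m = 73440 = 2^5 · 3^3 · 5 · 17, so the number of primitive elements is φ(73440) = 18432.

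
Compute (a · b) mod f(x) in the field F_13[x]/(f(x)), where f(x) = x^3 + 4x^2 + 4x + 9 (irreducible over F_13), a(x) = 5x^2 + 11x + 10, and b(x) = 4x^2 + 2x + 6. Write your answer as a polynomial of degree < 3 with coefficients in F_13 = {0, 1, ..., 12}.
a · b ≡ 12x^2 + 10x + 8 (mod f(x))

Multiply in F_13[x]: a(x)·b(x) = (5x^2 + 11x + 10)·(4x^2 + 2x + 6) = 7x^4 + 2x^3 + x^2 + 8x + 8. This has degree ≥ 3, so divide by f(x) over F_13: 7x^4 + 2x^3 + x^2 + 8x + 8 = (7x)·(x^3 + 4x^2 + 4x + 9) + (12x^2 + 10x + 8). Hence a·b ≡ 12x^2 + 10x + 8 (mod f). (F_13[x]/(f) is a field with 13^3 = 2197 elements since f is irreducible of degree 3.)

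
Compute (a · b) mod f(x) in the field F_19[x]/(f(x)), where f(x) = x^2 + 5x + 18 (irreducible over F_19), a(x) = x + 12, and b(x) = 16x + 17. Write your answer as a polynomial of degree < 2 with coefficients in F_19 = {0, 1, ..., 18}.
a · b ≡ 15x + 11 (mod f(x))

Multiply in F_19[x]: a(x)·b(x) = (x + 12)·(16x + 17) = 16x^2 + 14. This has degree ≥ 2, so divide by f(x) over F_19: 16x^2 + 14 = (16)·(x^2 + 5x + 18) + (15x + 11). Hence a·b ≡ 15x + 11 (mod f). (F_19[x]/(f) is a field with 19^2 = 361 elements since f is irreducible of degree 2.)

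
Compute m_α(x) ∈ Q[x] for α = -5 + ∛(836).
m_α(x) = x^3 + 15x^2 + 75x - 711

Set β = α + 5 = ∛(836), so β^3 = 836. Then (α + 5)^3 - 836 = 0, i.e. α is a root of g(x) = (x + 5)^3 - 836 = x^3 + 15x^2 + 75x - 711. Since g(x) = h(x + 5) where h(x) = x^3 - 836, and h is irreducible over Q (because 836 is not a perfect cube, so h has no rational root, and a monic cubic with no rational root is irreducible), g is also irreducible (irreducibility is preserved under the substitution x → x + 5). Hence m_α(x) = x^3 + 15x^2 + 75x - 711.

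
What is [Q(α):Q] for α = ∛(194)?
[Q(α):Q] = 3

The minimal polynomial of α is x^3 - 194, irreducible over Q since 194 is not a perfect cube (so x^3 - 194 has no rational root). Hence [Q(α):Q] = deg(m_α) = 3.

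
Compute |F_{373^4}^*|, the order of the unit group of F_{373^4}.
|F_{373^4}^*| = 19356878640

F_{373^4} has 373^4 = 19356878641 elements; its multiplicative group consists of all nonzero elements, so |F_{373^4}^*| = 19356878641 - 1 = 19356878640. (It is cyclic since any finite subgroup of the multiplicative group of a field is cyclic.)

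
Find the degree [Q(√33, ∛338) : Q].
[Q(√33, ∛338) : Q] = 6

Let L = Q(√33, ∛338). Since Q(√33) ⊂ L and [Q(√33):Q] = 2, the tower law gives 2 | [L:Q]. Likewise Q(∛338) ⊂ L with [Q(∛338):Q] = 3 (because 338 is not a perfect cube), so 3 | [L:Q]. As gcd(2,3) = 1, [L:Q] is divisible by 6. Conversely L is generated over Q by √33 and ∛338, so [L:Q] ≤ 2·3 = 6. Therefore [Q(√33, ∛338) : Q] = 6.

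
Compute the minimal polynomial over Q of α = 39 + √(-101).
m_α(x) = x^2 - 78x + 1622

From α - 39 = √(-101), squaring gives (α - 39)^2 = -101, i.e. α^2 - 78α + 1521 = -101, so α^2 - 78α + 1622 = 0. The discriminant of x^2 - 78x + 1622 is (-78)^2 - 4·(1622) = 6084 - 6488 = -404, and 4·(-101) is not a perfect square in Q since -101 is squarefree and ≠ 1. Hence x^2 - 78x + 1622 is irreducible over Q and is the minimal polynomial of α.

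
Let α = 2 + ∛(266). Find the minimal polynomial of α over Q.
m_α(x) = x^3 - 6x^2 + 12x - 274

Set β = α - 2 = ∛(266), so β^3 = 266. Then (α - 2)^3 - 266 = 0, i.e. α is a root of g(x) = (x - 2)^3 - 266 = x^3 - 6x^2 + 12x - 274. Since g(x) = h(x - 2) where h(x) = x^3 - 266, and h is irreducible over Q (because 266 is not a perfect cube, so h has no rational root, and a monic cubic with no rational root is irreducible), g is also irreducible (irreducibility is preserved under the substitution x → x - 2). Hence m_α(x) = x^3 - 6x^2 + 12x - 274.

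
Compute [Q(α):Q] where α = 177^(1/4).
[Q(α):Q] = 4

α is a root of x^4 - 177. By Eisenstein's criterion at the prime p = 3 (which divides the constant term 177 but p^2 = 9 does not, since 177 is squarefree), x^4 - 177 is irreducible over Q. Hence [Q(α):Q] = 4.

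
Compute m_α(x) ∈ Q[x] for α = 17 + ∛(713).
m_α(x) = x^3 - 51x^2 + 867x - 5626

Set β = α - 17 = ∛(713), so β^3 = 713. Then (α - 17)^3 - 713 = 0, i.e. α is a root of g(x) = (x - 17)^3 - 713 = x^3 - 51x^2 + 867x - 5626. Since g(x) = h(x - 17) where h(x) = x^3 - 713, and h is irreducible over Q (because 713 is not a perfect cube, so h has no rational root, and a monic cubic with no rational root is irreducible), g is also irreducible (irreducibility is preserved under the substitution x → x - 17). Hence m_α(x) = x^3 - 51x^2 + 867x - 5626.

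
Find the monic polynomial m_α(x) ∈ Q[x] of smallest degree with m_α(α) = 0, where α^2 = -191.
m_α(x) = x^2 + 191

α satisfies α^2 + 191 = 0, so x^2 + 191 annihilates α. Since d = -191 is squarefree and ≠ 1, it is not a perfect square in Q, so x^2 + 191 has no rational root and is therefore irreducible over Q (a degree-2 polynomial over a field is irreducible iff it has no root). Hence m_α(x) = x^2 + 191.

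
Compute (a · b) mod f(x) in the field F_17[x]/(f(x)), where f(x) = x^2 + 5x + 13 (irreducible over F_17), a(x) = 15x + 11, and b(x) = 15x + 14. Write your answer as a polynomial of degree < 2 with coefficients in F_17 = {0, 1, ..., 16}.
a · b ≡ 15x (mod f(x))

Multiply in F_17[x]: a(x)·b(x) = (15x + 11)·(15x + 14) = 4x^2 + x + 1. This has degree ≥ 2, so divide by f(x) over F_17: 4x^2 + x + 1 = (4)·(x^2 + 5x + 13) + (15x). Hence a·b ≡ 15x (mod f). (F_17[x]/(f) is a field with 17^2 = 289 elements since f is irreducible of degree 2.)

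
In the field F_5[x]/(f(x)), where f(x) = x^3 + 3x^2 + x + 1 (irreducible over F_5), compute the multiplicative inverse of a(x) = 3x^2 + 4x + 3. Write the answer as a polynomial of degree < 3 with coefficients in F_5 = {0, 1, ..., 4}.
a(x)^(-1) ≡ 3x (mod f(x))

Since f is irreducible over F_5, F_5[x]/(f) is a field and a(x) ≠ 0 has an inverse. Apply the extended Euclidean algorithm to f(x) and a(x) in F_5[x]: f(x) = (2x)·a(x) + (1). The last nonzero remainder is the constant 1 = gcd(f, a) in F_5. Back-substituting through the division chain expresses 1 = s(x)·a(x) + t(x)·f(x) with s(x) ≡ 3x (mod f), so a(x)^(-1) ≡ s(x) = 3x (mod f). Check: (3x^2 + 4x + 3)·(3x) = 4x^3 + 2x^2 + 4x ≡ 1 (mod x^3 + 3x^2 + x + 1).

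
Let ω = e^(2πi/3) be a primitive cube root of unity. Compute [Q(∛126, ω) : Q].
[Q(∛126, ω) : Q] = 6

[Q(∛126):Q] = 3 (min poly x^3 - 126, irreducible since 126 is not a perfect cube). [Q(ω):Q] = 2 (min poly x^2 + x + 1). Since Q(∛126) ⊂ R and ω ∉ R, we have ω ∉ Q(∛126), so x^2 + x + 1 remains irreducible over Q(∛126) and [Q(∛126, ω) : Q(∛126)] = 2. By the tower law, [Q(∛126, ω) : Q] = 3 · 2 = 6. (In fact Q(∛126, ω) is the splitting field of x^3 - 126 over Q.)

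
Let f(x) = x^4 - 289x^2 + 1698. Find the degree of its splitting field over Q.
[K : Q] = 4

Solving the quadratic in x^2: x^2 = (289 ± √(289^2 - 4·1698))/2 = (289 ± √76729)/2 = (289 ± 277)/2, giving x^2 = 6 or x^2 = 283. So f(x) = (x^2 - 6)(x^2 - 283) and the roots of f are ±√6, ±√283. Hence the splitting field is K = Q(√6, √283). Since 6 and 283 are distinct squarefree integers > 1, their product 1698 is not a perfect square, so √283 ∉ Q(√6). By the tower law [K:Q] = [Q(√6,√283):Q(√6)] · [Q(√6):Q] = 2 · 2 = 4.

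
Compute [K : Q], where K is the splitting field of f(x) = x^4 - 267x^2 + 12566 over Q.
[K : Q] = 4

Solving the quadratic in x^2: x^2 = (267 ± √(267^2 - 4·12566))/2 = (267 ± √21025)/2 = (267 ± 145)/2, giving x^2 = 206 or x^2 = 61. So f(x) = (x^2 - 206)(x^2 - 61) and the roots of f are ±√206, ±√61. Hence the splitting field is K = Q(√206, √61). Since 206 and 61 are distinct squarefree integers > 1, their product 12566 is not a perfect square, so √61 ∉ Q(√206). By the tower law [K:Q] = [Q(√206,√61):Q(√206)] · [Q(√206):Q] = 2 · 2 = 4.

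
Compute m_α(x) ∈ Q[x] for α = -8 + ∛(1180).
m_α(x) = x^3 + 24x^2 + 192x - 668

Set β = α + 8 = ∛(1180), so β^3 = 1180. Then (α + 8)^3 - 1180 = 0, i.e. α is a root of g(x) = (x + 8)^3 - 1180 = x^3 + 24x^2 + 192x - 668. Since g(x) = h(x + 8) where h(x) = x^3 - 1180, and h is irreducible over Q (because 1180 is not a perfect cube, so h has no rational root, and a monic cubic with no rational root is irreducible), g is also irreducible (irreducibility is preserved under the substitution x → x + 8). Hence m_α(x) = x^3 + 24x^2 + 192x - 668.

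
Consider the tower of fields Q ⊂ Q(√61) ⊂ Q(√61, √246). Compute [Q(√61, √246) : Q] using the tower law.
[Q(√61, √246) : Q] = 4

[Q(√61):Q] = 2 (min poly x^2 - 61, irreducible since 61 is squarefree > 1). For the top step, suppose √246 ∈ Q(√61), say √246 = c + d√61 with c, d ∈ Q. Squaring: 246 = c^2 + 61d^2 + 2cd√61. Since √61 ∉ Q this forces 2cd = 0. If d = 0 then √246 = c ∈ Q, contradicting 246 squarefree > 1. If c = 0 then 246 = 61d^2, so 61·246 = (61d)^2 is a perfect square in Q — but 61·246 = 15006 is not a perfect square (since 61 and 246 are distinct squarefree integers). Contradiction. Hence √246 ∉ Q(√61), so x^2 - 246 stays irreducible over Q(√61) and [Q(√61, √246) : Q(√61)] = 2. By the tower law, [Q(√61, √246) : Q] = 2 · 2 = 4.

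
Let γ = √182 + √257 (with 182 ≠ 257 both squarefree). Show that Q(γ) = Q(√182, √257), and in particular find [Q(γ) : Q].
[Q(γ) : Q] = 4 (equivalently, Q(γ) = Q(√182, √257))

Obviously Q(γ) ⊆ Q(√182, √257), and [Q(√182, √257):Q] = 4 (since 182, 257 are distinct squarefree integers > 1 with 46774 not a perfect square). To show equality we compute the minimal polynomial of γ. From γ = √182 + √257: γ^2 = 182 + 2√(46774) + 257 = 439 + 2√(46774), so γ^2 - 439 = 2√(46774); squaring, (γ^2 - 439)^2 = 4·46774, i.e. γ^4 - 878γ^2 + 192721 - 187096 = 0, i.e. γ^4 - 878γ^2 + 5625 = 0. So γ is a root of x^4 - 878x^2 + 5625. This polynomial is irreducible over Q: it has no rational root (each ±√182 ± √257 is irrational), and any factorization into two quadratics over Q would force √(46774) ∈ Q (pairing opposite roots) or √182, √257 ∈ Q (other pairings), all impossible. Hence [Q(γ):Q] = 4 = [Q(√182, √257):Q], so Q(γ) = Q(√182, √257).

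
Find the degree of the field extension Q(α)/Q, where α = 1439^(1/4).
[Q(α):Q] = 4

α is a root of x^4 - 1439. By Eisenstein's criterion at the prime p = 1439 (which divides the constant term 1439 but p^2 = 2070721 does not, since 1439 is squarefree), x^4 - 1439 is irreducible over Q. Hence [Q(α):Q] = 4.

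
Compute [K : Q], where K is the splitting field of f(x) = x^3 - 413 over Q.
[K : Q] = 6

The roots of x^3 - 413 are ∛413, ω∛413, ω^2∛413 where ω = e^(2πi/3) is a primitive cube root of unity, so K = Q(∛413, ω). Now [Q(∛413):Q] = 3 (since 413 is not a perfect cube, x^3 - 413 is irreducible) and [Q(ω):Q] = 2. Both 2 and 3 divide [K:Q], and [K:Q] ≤ 3·2 = 6, so [K:Q] = 6. (Equivalently: Q(∛413) ⊂ R but ω ∉ R, so [K : Q(∛413)] = 2.)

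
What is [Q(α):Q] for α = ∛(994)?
[Q(α):Q] = 3

The minimal polynomial of α is x^3 - 994, irreducible over Q since 994 is not a perfect cube (so x^3 - 994 has no rational root). Hence [Q(α):Q] = deg(m_α) = 3.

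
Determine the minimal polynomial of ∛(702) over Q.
m_α(x) = x^3 - 702

α satisfies α^3 = 702, so x^3 - 702 annihilates α. By the rational root test, a rational root p/q (in lowest terms) of x^3 - 702 would satisfy p^3 = 702 q^3, forcing q = 1 and p^3 = 702; but 702 is not a perfect cube, contradiction. A monic cubic over Q with no rational root is irreducible (any nontrivial factorization would include a linear factor). Hence x^3 - 702 is the minimal polynomial of α, and in particular [Q(α):Q] = 3.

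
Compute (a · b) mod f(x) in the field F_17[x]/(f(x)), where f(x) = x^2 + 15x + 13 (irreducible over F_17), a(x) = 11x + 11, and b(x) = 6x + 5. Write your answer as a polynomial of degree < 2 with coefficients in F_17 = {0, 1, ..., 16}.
a · b ≡ 15x + 13 (mod f(x))

Multiply in F_17[x]: a(x)·b(x) = (11x + 11)·(6x + 5) = 15x^2 + 2x + 4. This has degree ≥ 2, so divide by f(x) over F_17: 15x^2 + 2x + 4 = (15)·(x^2 + 15x + 13) + (15x + 13). Hence a·b ≡ 15x + 13 (mod f). (F_17[x]/(f) is a field with 17^2 = 289 elements since f is irreducible of degree 2.)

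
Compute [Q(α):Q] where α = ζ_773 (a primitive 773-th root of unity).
[Q(α):Q] = 772

The minimal polynomial of ζ_773 over Q is the 773-th cyclotomic polynomial Φ_773(x), which is irreducible over Q and has degree φ(773) = 772. Hence [Q(α):Q] = φ(773) = 772.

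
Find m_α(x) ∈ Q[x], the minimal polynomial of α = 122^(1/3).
m_α(x) = x^3 - 122

α satisfies α^3 = 122, so x^3 - 122 annihilates α. By the rational root test, a rational root p/q (in lowest terms) of x^3 - 122 would satisfy p^3 = 122 q^3, forcing q = 1 and p^3 = 122; but 122 is not a perfect cube, contradiction. A monic cubic over Q with no rational root is irreducible (any nontrivial factorization would include a linear factor). Hence x^3 - 122 is the minimal polynomial of α, and in particular [Q(α):Q] = 3.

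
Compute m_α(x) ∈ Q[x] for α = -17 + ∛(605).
m_α(x) = x^3 + 51x^2 + 867x + 4308

Set β = α + 17 = ∛(605), so β^3 = 605. Then (α + 17)^3 - 605 = 0, i.e. α is a root of g(x) = (x + 17)^3 - 605 = x^3 + 51x^2 + 867x + 4308. Since g(x) = h(x + 17) where h(x) = x^3 - 605, and h is irreducible over Q (because 605 is not a perfect cube, so h has no rational root, and a monic cubic with no rational root is irreducible), g is also irreducible (irreducibility is preserved under the substitution x → x + 17). Hence m_α(x) = x^3 + 51x^2 + 867x + 4308.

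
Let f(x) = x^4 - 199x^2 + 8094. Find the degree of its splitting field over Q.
[K : Q] = 4

Solving the quadratic in x^2: x^2 = (199 ± √(199^2 - 4·8094))/2 = (199 ± √7225)/2 = (199 ± 85)/2, giving x^2 = 57 or x^2 = 142. So f(x) = (x^2 - 57)(x^2 - 142) and the roots of f are ±√57, ±√142. Hence the splitting field is K = Q(√57, √142). Since 57 and 142 are distinct squarefree integers > 1, their product 8094 is not a perfect square, so √142 ∉ Q(√57). By the tower law [K:Q] = [Q(√57,√142):Q(√57)] · [Q(√57):Q] = 2 · 2 = 4.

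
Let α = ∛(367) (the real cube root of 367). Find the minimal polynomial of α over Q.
m_α(x) = x^3 - 367

α satisfies α^3 = 367, so x^3 - 367 annihilates α. By the rational root test, a rational root p/q (in lowest terms) of x^3 - 367 would satisfy p^3 = 367 q^3, forcing q = 1 and p^3 = 367; but 367 is not a perfect cube, contradiction. A monic cubic over Q with no rational root is irreducible (any nontrivial factorization would include a linear factor). Hence x^3 - 367 is the minimal polynomial of α, and in particular [Q(α):Q] = 3.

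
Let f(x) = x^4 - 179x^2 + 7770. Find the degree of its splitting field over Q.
[K : Q] = 4

Solving the quadratic in x^2: x^2 = (179 ± √(179^2 - 4·7770))/2 = (179 ± √961)/2 = (179 ± 31)/2, giving x^2 = 105 or x^2 = 74. So f(x) = (x^2 - 105)(x^2 - 74) and the roots of f are ±√105, ±√74. Hence the splitting field is K = Q(√105, √74). Since 105 and 74 are distinct squarefree integers > 1, their product 7770 is not a perfect square, so √74 ∉ Q(√105). By the tower law [K:Q] = [Q(√105,√74):Q(√105)] · [Q(√105):Q] = 2 · 2 = 4.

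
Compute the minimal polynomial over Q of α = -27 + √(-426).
m_α(x) = x^2 + 54x + 1155

From α + 27 = √(-426), squaring gives (α + 27)^2 = -426, i.e. α^2 + 54α + 729 = -426, so α^2 + 54α + 1155 = 0. The discriminant of x^2 + 54x + 1155 is (54)^2 - 4·(1155) = 2916 - 4620 = -1704, and 4·(-426) is not a perfect square in Q since -426 is squarefree and ≠ 1. Hence x^2 + 54x + 1155 is irreducible over Q and is the minimal polynomial of α.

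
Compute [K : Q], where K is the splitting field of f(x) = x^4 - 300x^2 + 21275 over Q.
[K : Q] = 4

Solving the quadratic in x^2: x^2 = (300 ± √(300^2 - 4·21275))/2 = (300 ± √4900)/2 = (300 ± 70)/2, giving x^2 = 115 or x^2 = 185. So f(x) = (x^2 - 115)(x^2 - 185) and the roots of f are ±√115, ±√185. Hence the splitting field is K = Q(√115, √185). Since 115 and 185 are distinct squarefree integers > 1, their product 21275 is not a perfect square, so √185 ∉ Q(√115). By the tower law [K:Q] = [Q(√115,√185):Q(√115)] · [Q(√115):Q] = 2 · 2 = 4.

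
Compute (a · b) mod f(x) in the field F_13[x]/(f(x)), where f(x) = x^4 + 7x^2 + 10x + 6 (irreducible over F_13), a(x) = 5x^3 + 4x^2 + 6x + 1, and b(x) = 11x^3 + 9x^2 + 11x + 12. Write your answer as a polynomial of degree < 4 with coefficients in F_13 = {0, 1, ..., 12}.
a · b ≡ 10x^3 + 5x^2 + 9x + 2 (mod f(x))

Multiply in F_13[x]: a(x)·b(x) = (5x^3 + 4x^2 + 6x + 1)·(11x^3 + 9x^2 + 11x + 12) = 3x^6 + 11x^5 + x^4 + 6x^2 + 5x + 12. This has degree ≥ 4, so divide by f(x) over F_13: 3x^6 + 11x^5 + x^4 + 6x^2 + 5x + 12 = (3x^2 + 11x + 6)·(x^4 + 7x^2 + 10x + 6) + (10x^3 + 5x^2 + 9x + 2). Hence a·b ≡ 10x^3 + 5x^2 + 9x + 2 (mod f). (F_13[x]/(f) is a field with 13^4 = 28561 elements since f is irreducible of degree 4.)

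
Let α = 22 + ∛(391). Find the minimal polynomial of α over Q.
m_α(x) = x^3 - 66x^2 + 1452x - 11039

Set β = α - 22 = ∛(391), so β^3 = 391. Then (α - 22)^3 - 391 = 0, i.e. α is a root of g(x) = (x - 22)^3 - 391 = x^3 - 66x^2 + 1452x - 11039. Since g(x) = h(x - 22) where h(x) = x^3 - 391, and h is irreducible over Q (because 391 is not a perfect cube, so h has no rational root, and a monic cubic with no rational root is irreducible), g is also irreducible (irreducibility is preserved under the substitution x → x - 22). Hence m_α(x) = x^3 - 66x^2 + 1452x - 11039.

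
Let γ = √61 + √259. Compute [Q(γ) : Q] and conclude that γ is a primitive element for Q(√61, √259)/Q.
[Q(γ) : Q] = 4 (equivalently, Q(γ) = Q(√61, √259))

Obviously Q(γ) ⊆ Q(√61, √259), and [Q(√61, √259):Q] = 4 (since 61, 259 are distinct squarefree integers > 1 with 15799 not a perfect square). To show equality we compute the minimal polynomial of γ. From γ = √61 + √259: γ^2 = 61 + 2√(15799) + 259 = 320 + 2√(15799), so γ^2 - 320 = 2√(15799); squaring, (γ^2 - 320)^2 = 4·15799, i.e. γ^4 - 640γ^2 + 102400 - 63196 = 0, i.e. γ^4 - 640γ^2 + 39204 = 0. So γ is a root of x^4 - 640x^2 + 39204. This polynomial is irreducible over Q: it has no rational root (each ±√61 ± √259 is irrational), and any factorization into two quadratics over Q would force √(15799) ∈ Q (pairing opposite roots) or √61, √259 ∈ Q (other pairings), all impossible. Hence [Q(γ):Q] = 4 = [Q(√61, √259):Q], so Q(γ) = Q(√61, √259).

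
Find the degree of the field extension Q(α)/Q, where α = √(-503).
[Q(α):Q] = 2

[Q(α):Q] equals the degree of the minimal polynomial of α. Here α^2 = -503 and x^2 + 503 is irreducible (d = -503 is squarefree, ≠ 1, hence not a square), so deg(m_α) = 2. Thus [Q(α):Q] = 2.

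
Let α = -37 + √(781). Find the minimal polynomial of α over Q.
m_α(x) = x^2 + 74x + 588

From α + 37 = √(781), squaring gives (α + 37)^2 = 781, i.e. α^2 + 74α + 1369 = 781, so α^2 + 74α + 588 = 0. The discriminant of x^2 + 74x + 588 is (74)^2 - 4·(588) = 5476 - 2352 = 3124, and 4·(781) is not a perfect square in Q since 781 is squarefree and ≠ 1. Hence x^2 + 74x + 588 is irreducible over Q and is the minimal polynomial of α.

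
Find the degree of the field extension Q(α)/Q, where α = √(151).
[Q(α):Q] = 2

[Q(α):Q] equals the degree of the minimal polynomial of α. Here α^2 = 151 and x^2 - 151 is irreducible (d = 151 is squarefree, ≠ 1, hence not a square), so deg(m_α) = 2. Thus [Q(α):Q] = 2.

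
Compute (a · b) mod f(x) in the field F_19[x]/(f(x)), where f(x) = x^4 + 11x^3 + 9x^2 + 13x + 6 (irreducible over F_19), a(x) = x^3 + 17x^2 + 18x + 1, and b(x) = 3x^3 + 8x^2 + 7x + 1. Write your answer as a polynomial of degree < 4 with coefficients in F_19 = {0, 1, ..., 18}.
a · b ≡ 16x^3 + 3x^2 + 9x + 13 (mod f(x))

Multiply in F_19[x]: a(x)·b(x) = (x^3 + 17x^2 + 18x + 1)·(3x^3 + 8x^2 + 7x + 1) = 3x^6 + 2x^5 + 7x^4 + x^3 + 18x^2 + 6x + 1. This has degree ≥ 4, so divide by f(x) over F_19: 3x^6 + 2x^5 + 7x^4 + x^3 + 18x^2 + 6x + 1 = (3x^2 + 7x + 17)·(x^4 + 11x^3 + 9x^2 + 13x + 6) + (16x^3 + 3x^2 + 9x + 13). Hence a·b ≡ 16x^3 + 3x^2 + 9x + 13 (mod f). (F_19[x]/(f) is a field with 19^4 = 130321 elements since f is irreducible of degree 4.)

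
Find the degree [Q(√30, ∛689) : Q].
[Q(√30, ∛689) : Q] = 6

Let L = Q(√30, ∛689). Since Q(√30) ⊂ L and [Q(√30):Q] = 2, the tower law gives 2 | [L:Q]. Likewise Q(∛689) ⊂ L with [Q(∛689):Q] = 3 (because 689 is not a perfect cube), so 3 | [L:Q]. As gcd(2,3) = 1, [L:Q] is divisible by 6. Conversely L is generated over Q by √30 and ∛689, so [L:Q] ≤ 2·3 = 6. Therefore [Q(√30, ∛689) : Q] = 6.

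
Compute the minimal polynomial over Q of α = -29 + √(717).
m_α(x) = x^2 + 58x + 124

From α + 29 = √(717), squaring gives (α + 29)^2 = 717, i.e. α^2 + 58α + 841 = 717, so α^2 + 58α + 124 = 0. The discriminant of x^2 + 58x + 124 is (58)^2 - 4·(124) = 3364 - 496 = 2868, and 4·(717) is not a perfect square in Q since 717 is squarefree and ≠ 1. Hence x^2 + 58x + 124 is irreducible over Q and is the minimal polynomial of α.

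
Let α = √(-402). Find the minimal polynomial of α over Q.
m_α(x) = x^2 + 402

α satisfies α^2 + 402 = 0, so x^2 + 402 annihilates α. Since d = -402 is squarefree and ≠ 1, it is not a perfect square in Q, so x^2 + 402 has no rational root and is therefore irreducible over Q (a degree-2 polynomial over a field is irreducible iff it has no root). Hence m_α(x) = x^2 + 402.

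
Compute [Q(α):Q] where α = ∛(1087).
[Q(α):Q] = 3

The minimal polynomial of α is x^3 - 1087, irreducible over Q since 1087 is not a perfect cube (so x^3 - 1087 has no rational root). Hence [Q(α):Q] = deg(m_α) = 3.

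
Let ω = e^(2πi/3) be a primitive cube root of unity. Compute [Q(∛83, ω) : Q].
[Q(∛83, ω) : Q] = 6

[Q(∛83):Q] = 3 (min poly x^3 - 83, irreducible since 83 is not a perfect cube). [Q(ω):Q] = 2 (min poly x^2 + x + 1). Since Q(∛83) ⊂ R and ω ∉ R, we have ω ∉ Q(∛83), so x^2 + x + 1 remains irreducible over Q(∛83) and [Q(∛83, ω) : Q(∛83)] = 2. By the tower law, [Q(∛83, ω) : Q] = 3 · 2 = 6. (In fact Q(∛83, ω) is the splitting field of x^3 - 83 over Q.)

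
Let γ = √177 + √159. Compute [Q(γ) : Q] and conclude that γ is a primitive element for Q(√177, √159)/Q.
[Q(γ) : Q] = 4 (equivalently, Q(γ) = Q(√177, √159))

Obviously Q(γ) ⊆ Q(√177, √159), and [Q(√177, √159):Q] = 4 (since 177, 159 are distinct squarefree integers > 1 with 28143 not a perfect square). To show equality we compute the minimal polynomial of γ. From γ = √177 + √159: γ^2 = 177 + 2√(28143) + 159 = 336 + 2√(28143), so γ^2 - 336 = 2√(28143); squaring, (γ^2 - 336)^2 = 4·28143, i.e. γ^4 - 672γ^2 + 112896 - 112572 = 0, i.e. γ^4 - 672γ^2 + 324 = 0. So γ is a root of x^4 - 672x^2 + 324. This polynomial is irreducible over Q: it has no rational root (each ±√177 ± √159 is irrational), and any factorization into two quadratics over Q would force √(28143) ∈ Q (pairing opposite roots) or √177, √159 ∈ Q (other pairings), all impossible. Hence [Q(γ):Q] = 4 = [Q(√177, √159):Q], so Q(γ) = Q(√177, √159).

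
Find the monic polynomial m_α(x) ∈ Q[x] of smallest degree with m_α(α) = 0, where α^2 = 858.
m_α(x) = x^2 - 858

α satisfies α^2 - 858 = 0, so x^2 - 858 annihilates α. Since d = 858 is squarefree and ≠ 1, it is not a perfect square in Q, so x^2 - 858 has no rational root and is therefore irreducible over Q (a degree-2 polynomial over a field is irreducible iff it has no root). Hence m_α(x) = x^2 - 858.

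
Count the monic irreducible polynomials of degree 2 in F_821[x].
There are 336610 monic irreducible polynomials of degree 2 over F_821

Each element of F_{821^2} that lies in no proper subfield is a root of exactly one monic irreducible of degree 2 over F_821, and each such polynomial has 2 distinct roots in F_{821^2}. By Möbius inversion the count is N_821(2) = (1/2) Σ_{d|2} μ(2/d) · 821^d = (1/2)(μ(2)·821^1 + μ(1)·821^2) = 673220/2 = 336610.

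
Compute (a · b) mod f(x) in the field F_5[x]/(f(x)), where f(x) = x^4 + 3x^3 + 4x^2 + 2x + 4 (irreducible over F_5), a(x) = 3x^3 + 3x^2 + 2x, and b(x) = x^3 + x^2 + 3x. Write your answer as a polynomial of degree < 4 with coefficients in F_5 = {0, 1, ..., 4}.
a · b ≡ 4x^3 + x^2 + 1 (mod f(x))

Multiply in F_5[x]: a(x)·b(x) = (3x^3 + 3x^2 + 2x)·(x^3 + x^2 + 3x) = 3x^6 + x^5 + 4x^4 + x^3 + x^2. This has degree ≥ 4, so divide by f(x) over F_5: 3x^6 + x^5 + 4x^4 + x^3 + x^2 = (3x^2 + 2x + 1)·(x^4 + 3x^3 + 4x^2 + 2x + 4) + (4x^3 + x^2 + 1). Hence a·b ≡ 4x^3 + x^2 + 1 (mod f). (F_5[x]/(f) is a field with 5^4 = 625 elements since f is irreducible of degree 4.)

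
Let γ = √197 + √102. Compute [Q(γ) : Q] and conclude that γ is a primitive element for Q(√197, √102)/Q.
[Q(γ) : Q] = 4 (equivalently, Q(γ) = Q(√197, √102))

Obviously Q(γ) ⊆ Q(√197, √102), and [Q(√197, √102):Q] = 4 (since 197, 102 are distinct squarefree integers > 1 with 20094 not a perfect square). To show equality we compute the minimal polynomial of γ. From γ = √197 + √102: γ^2 = 197 + 2√(20094) + 102 = 299 + 2√(20094), so γ^2 - 299 = 2√(20094); squaring, (γ^2 - 299)^2 = 4·20094, i.e. γ^4 - 598γ^2 + 89401 - 80376 = 0, i.e. γ^4 - 598γ^2 + 9025 = 0. So γ is a root of x^4 - 598x^2 + 9025. This polynomial is irreducible over Q: it has no rational root (each ±√197 ± √102 is irrational), and any factorization into two quadratics over Q would force √(20094) ∈ Q (pairing opposite roots) or √197, √102 ∈ Q (other pairings), all impossible. Hence [Q(γ):Q] = 4 = [Q(√197, √102):Q], so Q(γ) = Q(√197, √102).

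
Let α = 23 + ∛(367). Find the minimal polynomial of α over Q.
m_α(x) = x^3 - 69x^2 + 1587x - 12534

Set β = α - 23 = ∛(367), so β^3 = 367. Then (α - 23)^3 - 367 = 0, i.e. α is a root of g(x) = (x - 23)^3 - 367 = x^3 - 69x^2 + 1587x - 12534. Since g(x) = h(x - 23) where h(x) = x^3 - 367, and h is irreducible over Q (because 367 is not a perfect cube, so h has no rational root, and a monic cubic with no rational root is irreducible), g is also irreducible (irreducibility is preserved under the substitution x → x - 23). Hence m_α(x) = x^3 - 69x^2 + 1587x - 12534.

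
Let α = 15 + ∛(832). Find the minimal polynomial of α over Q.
m_α(x) = x^3 - 45x^2 + 675x - 4207

Set β = α - 15 = ∛(832), so β^3 = 832. Then (α - 15)^3 - 832 = 0, i.e. α is a root of g(x) = (x - 15)^3 - 832 = x^3 - 45x^2 + 675x - 4207. Since g(x) = h(x - 15) where h(x) = x^3 - 832, and h is irreducible over Q (because 832 is not a perfect cube, so h has no rational root, and a monic cubic with no rational root is irreducible), g is also irreducible (irreducibility is preserved under the substitution x → x - 15). Hence m_α(x) = x^3 - 45x^2 + 675x - 4207.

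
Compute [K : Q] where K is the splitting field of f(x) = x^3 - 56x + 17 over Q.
[K : Q] = 6

By the rational root test, any rational root of the monic integer polynomial f(x) = x^3 - 56x + 17 must be an integer dividing the constant term 17, i.e. one of ±{1, 17}. Evaluating: f(1) = -38, f(-1) = 72, f(17) = 3978, f(-17) = -3944; none is 0, so f has no rational root and is therefore irreducible over Q (a cubic with no linear factor over a field is irreducible). For an irreducible cubic, the Galois group is A_3 or S_3 according as the discriminant disc(f) = -4a^3 - 27b^2 = -4·(-56)^3 - 27·(17)^2 = 694661 is or is not a square in Q. Here disc(f) = 694661 is not a perfect square in Q, so the Galois group of f over Q is not contained in A_3 and must be all of S_3. The splitting field has degree |S_3| = 6 over Q, so [K : Q] = 6.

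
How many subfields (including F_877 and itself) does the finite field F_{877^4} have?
F_{877^4} has 3 subfields

The subfields of F_{p^n} are exactly the fields F_{p^d} for d | n (each is the fixed field of the unique index-d subgroup of Gal(F_{p^n}/F_p) ≅ Z/nZ). The divisors of n = 4 are {1, 2, 4}, giving 3 subfields: F_{877^1}, F_{877^2}, F_{877^4}.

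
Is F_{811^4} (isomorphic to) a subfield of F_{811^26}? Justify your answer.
No: F_{811^4} is not a subfield of F_{811^26}

F_{p^m} embeds in F_{p^n} iff m | n. Here 4 ∤ 26 (since 26 = 6·4 + 2 with remainder 2 ≠ 0), so F_{811^4} is not a subfield of F_{811^26}. Equivalently: if it were, the tower law would give 4 = [F_{811^4}:F_811] dividing [F_{811^26}:F_811] = 26, contradiction.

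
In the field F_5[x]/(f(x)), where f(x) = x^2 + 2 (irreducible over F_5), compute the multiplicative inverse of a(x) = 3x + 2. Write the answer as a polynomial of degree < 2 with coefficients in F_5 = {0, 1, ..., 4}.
a(x)^(-1) ≡ x + 1 (mod f(x))

Since f is irreducible over F_5, F_5[x]/(f) is a field and a(x) ≠ 0 has an inverse. Apply the extended Euclidean algorithm to f(x) and a(x) in F_5[x]: f(x) = (2x + 2)·a(x) + (3). The last nonzero remainder is the constant 3 = gcd(f, a) in F_5. Back-substituting through the division chain expresses 3 = s(x)·a(x) + t(x)·f(x) with s(x) ≡ 3x + 3 (mod f), so (3x + 3)·a(x) ≡ 3 (mod f). Multiplying by 3^(-1) ≡ 2 in F_5 gives a(x)^(-1) ≡ 2·(3x + 3) ≡ x + 1 (mod f). Check: (3x + 2)·(x + 1) = 3x^2 + 2 ≡ 1 (mod x^2 + 2).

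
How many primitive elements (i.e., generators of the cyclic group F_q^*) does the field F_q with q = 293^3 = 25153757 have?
There are φ(25153756) = 12404448 primitive elements

F_q^* is cyclic of order q - 1 = 25153756. A cyclic group of order m has exactly φ(m) generators. Here m = 25153756 = 2^2 · 73 · 86143, so the number of primitive elements is φ(25153756) = 12404448.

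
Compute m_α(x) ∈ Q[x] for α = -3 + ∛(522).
m_α(x) = x^3 + 9x^2 + 27x - 495

Set β = α + 3 = ∛(522), so β^3 = 522. Then (α + 3)^3 - 522 = 0, i.e. α is a root of g(x) = (x + 3)^3 - 522 = x^3 + 9x^2 + 27x - 495. Since g(x) = h(x + 3) where h(x) = x^3 - 522, and h is irreducible over Q (because 522 is not a perfect cube, so h has no rational root, and a monic cubic with no rational root is irreducible), g is also irreducible (irreducibility is preserved under the substitution x → x + 3). Hence m_α(x) = x^3 + 9x^2 + 27x - 495.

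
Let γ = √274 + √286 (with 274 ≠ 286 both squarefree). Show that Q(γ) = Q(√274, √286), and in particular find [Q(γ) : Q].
[Q(γ) : Q] = 4 (equivalently, Q(γ) = Q(√274, √286))

Obviously Q(γ) ⊆ Q(√274, √286), and [Q(√274, √286):Q] = 4 (since 274, 286 are distinct squarefree integers > 1 with 78364 not a perfect square). To show equality we compute the minimal polynomial of γ. From γ = √274 + √286: γ^2 = 274 + 2√(78364) + 286 = 560 + 2√(78364), so γ^2 - 560 = 2√(78364); squaring, (γ^2 - 560)^2 = 4·78364, i.e. γ^4 - 1120γ^2 + 313600 - 313456 = 0, i.e. γ^4 - 1120γ^2 + 144 = 0. So γ is a root of x^4 - 1120x^2 + 144. This polynomial is irreducible over Q: it has no rational root (each ±√274 ± √286 is irrational), and any factorization into two quadratics over Q would force √(78364) ∈ Q (pairing opposite roots) or √274, √286 ∈ Q (other pairings), all impossible. Hence [Q(γ):Q] = 4 = [Q(√274, √286):Q], so Q(γ) = Q(√274, √286).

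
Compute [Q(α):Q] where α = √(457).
[Q(α):Q] = 2

[Q(α):Q] equals the degree of the minimal polynomial of α. Here α^2 = 457 and x^2 - 457 is irreducible (d = 457 is squarefree, ≠ 1, hence not a square), so deg(m_α) = 2. Thus [Q(α):Q] = 2.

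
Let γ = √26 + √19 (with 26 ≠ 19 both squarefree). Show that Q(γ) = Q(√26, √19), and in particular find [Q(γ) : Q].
[Q(γ) : Q] = 4 (equivalently, Q(γ) = Q(√26, √19))

Obviously Q(γ) ⊆ Q(√26, √19), and [Q(√26, √19):Q] = 4 (since 26, 19 are distinct squarefree integers > 1 with 494 not a perfect square). To show equality we compute the minimal polynomial of γ. From γ = √26 + √19: γ^2 = 26 + 2√(494) + 19 = 45 + 2√(494), so γ^2 - 45 = 2√(494); squaring, (γ^2 - 45)^2 = 4·494, i.e. γ^4 - 90γ^2 + 2025 - 1976 = 0, i.e. γ^4 - 90γ^2 + 49 = 0. So γ is a root of x^4 - 90x^2 + 49. This polynomial is irreducible over Q: it has no rational root (each ±√26 ± √19 is irrational), and any factorization into two quadratics over Q would force √(494) ∈ Q (pairing opposite roots) or √26, √19 ∈ Q (other pairings), all impossible. Hence [Q(γ):Q] = 4 = [Q(√26, √19):Q], so Q(γ) = Q(√26, √19).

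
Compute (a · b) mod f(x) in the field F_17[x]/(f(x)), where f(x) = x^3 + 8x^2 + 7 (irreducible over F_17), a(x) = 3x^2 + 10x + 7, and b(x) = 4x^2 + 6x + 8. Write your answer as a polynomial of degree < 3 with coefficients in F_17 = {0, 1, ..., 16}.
a · b ≡ 8x^2 + 4x + 16 (mod f(x))

Multiply in F_17[x]: a(x)·b(x) = (3x^2 + 10x + 7)·(4x^2 + 6x + 8) = 12x^4 + 7x^3 + 10x^2 + 3x + 5. This has degree ≥ 3, so divide by f(x) over F_17: 12x^4 + 7x^3 + 10x^2 + 3x + 5 = (12x + 13)·(x^3 + 8x^2 + 7) + (8x^2 + 4x + 16). Hence a·b ≡ 8x^2 + 4x + 16 (mod f). (F_17[x]/(f) is a field with 17^3 = 4913 elements since f is irreducible of degree 3.)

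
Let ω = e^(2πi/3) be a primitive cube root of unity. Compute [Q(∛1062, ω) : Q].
[Q(∛1062, ω) : Q] = 6

[Q(∛1062):Q] = 3 (min poly x^3 - 1062, irreducible since 1062 is not a perfect cube). [Q(ω):Q] = 2 (min poly x^2 + x + 1). Since Q(∛1062) ⊂ R and ω ∉ R, we have ω ∉ Q(∛1062), so x^2 + x + 1 remains irreducible over Q(∛1062) and [Q(∛1062, ω) : Q(∛1062)] = 2. By the tower law, [Q(∛1062, ω) : Q] = 3 · 2 = 6. (In fact Q(∛1062, ω) is the splitting field of x^3 - 1062 over Q.)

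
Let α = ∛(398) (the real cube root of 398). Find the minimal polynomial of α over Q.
m_α(x) = x^3 - 398

α satisfies α^3 = 398, so x^3 - 398 annihilates α. By the rational root test, a rational root p/q (in lowest terms) of x^3 - 398 would satisfy p^3 = 398 q^3, forcing q = 1 and p^3 = 398; but 398 is not a perfect cube, contradiction. A monic cubic over Q with no rational root is irreducible (any nontrivial factorization would include a linear factor). Hence x^3 - 398 is the minimal polynomial of α, and in particular [Q(α):Q] = 3.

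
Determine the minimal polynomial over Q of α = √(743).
m_α(x) = x^2 - 743

α satisfies α^2 - 743 = 0, so x^2 - 743 annihilates α. Since d = 743 is squarefree and ≠ 1, it is not a perfect square in Q, so x^2 - 743 has no rational root and is therefore irreducible over Q (a degree-2 polynomial over a field is irreducible iff it has no root). Hence m_α(x) = x^2 - 743.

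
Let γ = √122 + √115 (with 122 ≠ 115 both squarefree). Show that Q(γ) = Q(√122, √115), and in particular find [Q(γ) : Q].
[Q(γ) : Q] = 4 (equivalently, Q(γ) = Q(√122, √115))

Obviously Q(γ) ⊆ Q(√122, √115), and [Q(√122, √115):Q] = 4 (since 122, 115 are distinct squarefree integers > 1 with 14030 not a perfect square). To show equality we compute the minimal polynomial of γ. From γ = √122 + √115: γ^2 = 122 + 2√(14030) + 115 = 237 + 2√(14030), so γ^2 - 237 = 2√(14030); squaring, (γ^2 - 237)^2 = 4·14030, i.e. γ^4 - 474γ^2 + 56169 - 56120 = 0, i.e. γ^4 - 474γ^2 + 49 = 0. So γ is a root of x^4 - 474x^2 + 49. This polynomial is irreducible over Q: it has no rational root (each ±√122 ± √115 is irrational), and any factorization into two quadratics over Q would force √(14030) ∈ Q (pairing opposite roots) or √122, √115 ∈ Q (other pairings), all impossible. Hence [Q(γ):Q] = 4 = [Q(√122, √115):Q], so Q(γ) = Q(√122, √115).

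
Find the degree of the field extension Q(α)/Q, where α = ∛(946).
[Q(α):Q] = 3

The minimal polynomial of α is x^3 - 946, irreducible over Q since 946 is not a perfect cube (so x^3 - 946 has no rational root). Hence [Q(α):Q] = deg(m_α) = 3.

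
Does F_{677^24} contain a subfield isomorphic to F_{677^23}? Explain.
No: F_{677^23} is not a subfield of F_{677^24}

F_{p^m} embeds in F_{p^n} iff m | n. Here 23 ∤ 24 (since 24 = 1·23 + 1 with remainder 1 ≠ 0), so F_{677^23} is not a subfield of F_{677^24}. Equivalently: if it were, the tower law would give 23 = [F_{677^23}:F_677] dividing [F_{677^24}:F_677] = 24, contradiction.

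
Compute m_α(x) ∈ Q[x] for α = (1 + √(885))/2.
m_α(x) = x^2 - x - 221

From 2α - 1 = √(885), squaring gives (2α - 1)^2 = 885, i.e. 4α^2 - 4α + 1 = 885, so α^2 - α + (1 - 885)/4 = 0. Since 885 ≡ 1 (mod 4), (1 - 885)/4 = -221 ∈ Z. The polynomial x^2 - x - 221 has discriminant 1 - 4·(-221) = 885, which is not a perfect square in Q (d = 885 is squarefree and ≠ 1), so x^2 - x - 221 is irreducible over Q. It is the minimal polynomial of α.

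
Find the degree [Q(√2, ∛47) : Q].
[Q(√2, ∛47) : Q] = 6

Let L = Q(√2, ∛47). Since Q(√2) ⊂ L and [Q(√2):Q] = 2, the tower law gives 2 | [L:Q]. Likewise Q(∛47) ⊂ L with [Q(∛47):Q] = 3 (because 47 is not a perfect cube), so 3 | [L:Q]. As gcd(2,3) = 1, [L:Q] is divisible by 6. Conversely L is generated over Q by √2 and ∛47, so [L:Q] ≤ 2·3 = 6. Therefore [Q(√2, ∛47) : Q] = 6.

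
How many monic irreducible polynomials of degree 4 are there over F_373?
There are 4839184878 monic irreducible polynomials of degree 4 over F_373

Each element of F_{373^4} that lies in no proper subfield is a root of exactly one monic irreducible of degree 4 over F_373, and each such polynomial has 4 distinct roots in F_{373^4}. By Möbius inversion the count is N_373(4) = (1/4) Σ_{d|4} μ(4/d) · 373^d = (1/4)(μ(4)·373^1 + μ(2)·373^2 + μ(1)·373^4) = 19356739512/4 = 4839184878.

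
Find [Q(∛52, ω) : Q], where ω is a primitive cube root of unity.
[Q(∛52, ω) : Q] = 6

[Q(∛52):Q] = 3 (min poly x^3 - 52, irreducible since 52 is not a perfect cube). [Q(ω):Q] = 2 (min poly x^2 + x + 1). Since Q(∛52) ⊂ R and ω ∉ R, we have ω ∉ Q(∛52), so x^2 + x + 1 remains irreducible over Q(∛52) and [Q(∛52, ω) : Q(∛52)] = 2. By the tower law, [Q(∛52, ω) : Q] = 3 · 2 = 6. (In fact Q(∛52, ω) is the splitting field of x^3 - 52 over Q.)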